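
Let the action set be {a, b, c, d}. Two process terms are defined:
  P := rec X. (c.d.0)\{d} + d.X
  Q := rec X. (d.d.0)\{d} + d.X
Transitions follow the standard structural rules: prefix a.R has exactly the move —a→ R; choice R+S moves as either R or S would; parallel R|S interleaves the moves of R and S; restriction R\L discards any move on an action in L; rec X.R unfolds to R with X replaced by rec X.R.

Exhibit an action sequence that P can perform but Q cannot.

c

Reachable graph of P (2 states):
  s0 = rec X. (c.d.0)\{d} + d.X has moves ··c··> s1, ··d··> s0
  s1 = (d.0)\{d} has moves ∅
Reachable graph of Q (1 states):
  t0 = rec X. (d.d.0)\{d} + d.X has moves ··d··> t0
Trace ⟨c⟩ through P, begin at {s0}:
  [1] c ⇒ {s1}
  — P admits the full trace.
Trace ⟨c⟩ through Q, begin at {t0}:
  [1] c ⇒ ∅  — Q cannot continue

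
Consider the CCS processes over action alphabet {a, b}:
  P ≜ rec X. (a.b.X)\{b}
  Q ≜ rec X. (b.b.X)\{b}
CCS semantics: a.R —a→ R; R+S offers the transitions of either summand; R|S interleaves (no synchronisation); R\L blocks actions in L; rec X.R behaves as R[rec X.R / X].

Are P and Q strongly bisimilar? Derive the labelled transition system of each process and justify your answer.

P ≁ Q

Reachable graph of P (2 states):
  s0 = rec X. (a.b.X)\{b} | ··a··> s1
  s1 = (b.(rec X. (a.b.X)\{b}))\{b} | stopped
Reachable graph of Q (1 states):
  t0 = rec X. (b.b.X)\{b} | stopped
Coarsest stable partition (strong bisimilarity classes):
  B0 = {s0}
  B1 = {s1, t0}
s0 ∈ B0, t0 ∈ B1 → different blocks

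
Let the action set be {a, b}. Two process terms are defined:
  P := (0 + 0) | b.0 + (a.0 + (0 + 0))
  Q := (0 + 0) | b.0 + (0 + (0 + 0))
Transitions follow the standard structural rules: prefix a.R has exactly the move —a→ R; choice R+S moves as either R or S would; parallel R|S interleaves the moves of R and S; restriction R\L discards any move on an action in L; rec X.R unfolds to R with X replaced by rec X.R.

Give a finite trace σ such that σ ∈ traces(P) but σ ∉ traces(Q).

Reachable graph of P (3 states):
  s0 = (0 + 0) | b.0 + (a.0 + (0 + 0)) has moves --a--▸ s1, --b--▸ s2
  s1 = 0 has moves stopped
  s2 = (0 + 0) | 0 has moves stopped
Reachable graph of Q (2 states):
  t0 = (0 + 0) | b.0 + (0 + (0 + 0)) has moves --b--▸ t1
  t1 = (0 + 0) | 0 has moves stopped
Run σ = ⟨a⟩ on P: start {s0}
  [1] a ⇒ {s1}
  P completes σ.
Run σ = ⟨a⟩ on Q: start {t0}
  [1] a ⇒ ∅ (Q stuck)

a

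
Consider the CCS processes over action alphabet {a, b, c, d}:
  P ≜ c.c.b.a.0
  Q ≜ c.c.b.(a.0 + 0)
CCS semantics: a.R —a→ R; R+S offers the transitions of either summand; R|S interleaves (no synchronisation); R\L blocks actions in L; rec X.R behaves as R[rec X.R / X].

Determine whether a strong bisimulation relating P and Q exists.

P ~ Q

P's transition system — 5 states:
  u0 = c.c.b.a.0 has moves -c-> u1
  u1 = c.b.a.0 has moves -c-> u2
  u2 = b.a.0 has moves -b-> u3
  u3 = a.0 has moves -a-> u4
  u4 = 0 has moves ∅
Q's transition system — 5 states:
  v0 = c.c.b.(a.0 + 0) has moves -c-> v1
  v1 = c.b.(a.0 + 0) has moves -c-> v2
  v2 = b.(a.0 + 0) has moves -b-> v3
  v3 = a.0 + 0 has moves -a-> v4
  v4 = 0 has moves ∅
Coarsest stable partition (strong bisimilarity classes):
  B0 = {u0, v0}
  B1 = {u1, v1}
  B2 = {u2, v2}
  B3 = {u3, v3}
  B4 = {u4, v4}
u0 ∈ B0, v0 ∈ B0 → same block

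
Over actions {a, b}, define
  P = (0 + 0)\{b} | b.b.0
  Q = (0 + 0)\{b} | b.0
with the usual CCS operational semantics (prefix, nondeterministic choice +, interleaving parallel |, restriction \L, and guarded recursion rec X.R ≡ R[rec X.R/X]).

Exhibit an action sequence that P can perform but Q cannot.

Reachable graph of P (3 states):
  u0 = (0 + 0)\{b} | b.b.0 → --b--▸ u1
  u1 = (0 + 0)\{b} | b.0 → --b--▸ u2
  u2 = (0 + 0)\{b} | 0 → ∅
Reachable graph of Q (2 states):
  v0 = (0 + 0)\{b} | b.0 → --b--▸ v1
  v1 = (0 + 0)\{b} | 0 → ∅
Trace ⟨bb⟩ through P, begin at {u0}:
  [1] b ⇒ {u1}
  [2] b ⇒ {u2}
  P completes σ.
Trace ⟨bb⟩ through Q, begin at {v0}:
  [1] b ⇒ {v1}
  [2] b ⇒ ∅ (Q stuck)

bb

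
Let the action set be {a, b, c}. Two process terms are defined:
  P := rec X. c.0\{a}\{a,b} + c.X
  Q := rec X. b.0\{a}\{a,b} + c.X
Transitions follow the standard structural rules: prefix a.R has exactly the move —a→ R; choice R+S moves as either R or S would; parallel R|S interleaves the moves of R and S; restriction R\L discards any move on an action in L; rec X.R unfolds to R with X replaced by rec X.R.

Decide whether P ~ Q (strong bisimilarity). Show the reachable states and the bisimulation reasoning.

not bisimilar

LTS(P): 2 reachable states
  u0 = rec X. c.0\{a}\{a,b} + c.X has moves ··c··> u0, ··c··> u1
  u1 = 0\{a}\{a,b} has moves (no moves)
LTS(Q): 2 reachable states
  v0 = rec X. b.0\{a}\{a,b} + c.X has moves ··b··> v1, ··c··> v0
  v1 = 0\{a}\{a,b} has moves (no moves)
Coarsest stable partition (strong bisimilarity classes):
  B0 = {u0}
  B1 = {u1, v1}
  B2 = {v0}
u0 ∈ B0, v0 ∈ B2 → different blocks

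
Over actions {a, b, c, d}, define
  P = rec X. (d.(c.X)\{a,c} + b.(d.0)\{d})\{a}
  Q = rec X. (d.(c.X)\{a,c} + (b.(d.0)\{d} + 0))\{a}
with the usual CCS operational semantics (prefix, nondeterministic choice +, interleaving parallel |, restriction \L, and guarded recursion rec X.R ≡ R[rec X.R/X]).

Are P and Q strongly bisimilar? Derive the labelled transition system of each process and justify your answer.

bisimilar

Reachable graph of P (3 states):
  u0 = rec X. (d.(c.X)\{a,c} + b.(d.0)\{d})\{a} ⊢ =b=> u1, =d=> u2
  u1 = (d.0)\{d}\{a} ⊢ (no moves)
  u2 = (c.(rec X. (d.(c.X)\{a,c} + b.(d.0)\{d})\{a}))\{a,c}\{a} ⊢ (no moves)
Reachable graph of Q (3 states):
  v0 = rec X. (d.(c.X)\{a,c} + (b.(d.0)\{d} + 0))\{a} ⊢ =b=> v1, =d=> v2
  v1 = (d.0)\{d}\{a} ⊢ (no moves)
  v2 = (c.(rec X. (d.(c.X)\{a,c} + (b.(d.0)\{d} + 0))\{a}))\{a,c}\{a} ⊢ (no moves)
Bisimilarity quotient blocks:
  B0 = {u0, v0}
  B1 = {u1, u2, v1, v2}
u0 ∈ B0, v0 ∈ B0 → same block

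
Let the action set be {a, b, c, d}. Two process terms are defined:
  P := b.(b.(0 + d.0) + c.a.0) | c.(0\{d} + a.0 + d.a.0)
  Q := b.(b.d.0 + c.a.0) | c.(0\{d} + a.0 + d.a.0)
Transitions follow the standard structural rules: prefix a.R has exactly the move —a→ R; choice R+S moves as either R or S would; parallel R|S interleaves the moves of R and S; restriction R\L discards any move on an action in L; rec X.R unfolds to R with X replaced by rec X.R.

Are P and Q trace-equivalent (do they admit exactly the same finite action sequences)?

YES

LTS(P): 20 reachable states
  m0 = b.(b.(0 + d.0) + c.a.0) | c.(0\{d} + a.0 + d.a.0) has moves =b=> m1, =c=> m2
  m1 = (b.(0 + d.0) + c.a.0) | c.(0\{d} + a.0 + d.a.0) has moves =b=> m3, =c=> m4, =c=> m5
  m2 = b.(b.(0 + d.0) + c.a.0) | (0\{d} + a.0 + d.a.0) has moves =a=> m6, =b=> m4, =d=> m7
  m3 = (0 + d.0) | c.(0\{d} + a.0 + d.a.0) has moves =c=> m8, =d=> m9
  m4 = (b.(0 + d.0) + c.a.0) | (0\{d} + a.0 + d.a.0) has moves =a=> m10, =b=> m8, =c=> m11, =d=> m12
  m5 = a.0 | c.(0\{d} + a.0 + d.a.0) has moves =a=> m9, =c=> m11
  m6 = b.(b.(0 + d.0) + c.a.0) | 0 has moves =b=> m10
  m7 = b.(b.(0 + d.0) + c.a.0) | a.0 has moves =a=> m6, =b=> m12
  m8 = (0 + d.0) | (0\{d} + a.0 + d.a.0) has moves =a=> m13, =d=> m14, =d=> m15
  m9 = 0 | c.(0\{d} + a.0 + d.a.0) has moves =c=> m15
  m10 = (b.(0 + d.0) + c.a.0) | 0 has moves =b=> m13, =c=> m16
  m11 = a.0 | (0\{d} + a.0 + d.a.0) has moves =a=> m15, =a=> m16, =d=> m17
  m12 = (b.(0 + d.0) + c.a.0) | a.0 has moves =a=> m10, =b=> m14, =c=> m17
  m13 = (0 + d.0) | 0 has moves =d=> m18
  m14 = (0 + d.0) | a.0 has moves =a=> m13, =d=> m19
  m15 = 0 | (0\{d} + a.0 + d.a.0) has moves =a=> m18, =d=> m19
  m16 = a.0 | 0 has moves =a=> m18
  m17 = a.0 | a.0 has moves =a=> m16, =a=> m19
  m18 = 0 | 0 has moves deadlocked
  m19 = 0 | a.0 has moves =a=> m18
LTS(Q): 20 reachable states
  n0 = b.(b.d.0 + c.a.0) | c.(0\{d} + a.0 + d.a.0) has moves =b=> n1, =c=> n2
  n1 = (b.d.0 + c.a.0) | c.(0\{d} + a.0 + d.a.0) has moves =b=> n3, =c=> n4, =c=> n5
  n2 = b.(b.d.0 + c.a.0) | (0\{d} + a.0 + d.a.0) has moves =a=> n6, =b=> n4, =d=> n7
  n3 = d.0 | c.(0\{d} + a.0 + d.a.0) has moves =c=> n8, =d=> n9
  n4 = (b.d.0 + c.a.0) | (0\{d} + a.0 + d.a.0) has moves =a=> n10, =b=> n8, =c=> n11, =d=> n12
  n5 = a.0 | c.(0\{d} + a.0 + d.a.0) has moves =a=> n9, =c=> n11
  n6 = b.(b.d.0 + c.a.0) | 0 has moves =b=> n10
  n7 = b.(b.d.0 + c.a.0) | a.0 has moves =a=> n6, =b=> n12
  n8 = d.0 | (0\{d} + a.0 + d.a.0) has moves =a=> n13, =d=> n14, =d=> n15
  n9 = 0 | c.(0\{d} + a.0 + d.a.0) has moves =c=> n14
  n10 = (b.d.0 + c.a.0) | 0 has moves =b=> n13, =c=> n16
  n11 = a.0 | (0\{d} + a.0 + d.a.0) has moves =a=> n14, =a=> n16, =d=> n17
  n12 = (b.d.0 + c.a.0) | a.0 has moves =a=> n10, =b=> n15, =c=> n17
  n13 = d.0 | 0 has moves =d=> n18
  n14 = 0 | (0\{d} + a.0 + d.a.0) has moves =a=> n18, =d=> n19
  n15 = d.0 | a.0 has moves =a=> n13, =d=> n19
  n16 = a.0 | 0 has moves =a=> n18
  n17 = a.0 | a.0 has moves =a=> n16, =a=> n19
  n18 = 0 | 0 has moves deadlocked
  n19 = 0 | a.0 has moves =a=> n18
Partition-refinement fixed point:
  B0 = {m0, n0}
  B1 = {m1, n1}
  B2 = {m4, n4}
  B3 = {m11, n11}
  B4 = {m17, n17}
  B5 = {m16, m19, n16, n19}
  B6 = {m18, n18}
  B7 = {m15, n14}
  B8 = {m8, n8}
  B9 = {m14, n15}
  B10 = {m13, n13}
  B11 = {m12, n12}
  B12 = {m10, n10}
  B13 = {m5, n5}
  B14 = {m9, n9}
  B15 = {m3, n3}
  B16 = {m2, n2}
  B17 = {m6, n6}
  B18 = {m7, n7}
m0 ∈ B0, n0 ∈ B0 → same block
Bisimilar ⇒ trace-equivalent.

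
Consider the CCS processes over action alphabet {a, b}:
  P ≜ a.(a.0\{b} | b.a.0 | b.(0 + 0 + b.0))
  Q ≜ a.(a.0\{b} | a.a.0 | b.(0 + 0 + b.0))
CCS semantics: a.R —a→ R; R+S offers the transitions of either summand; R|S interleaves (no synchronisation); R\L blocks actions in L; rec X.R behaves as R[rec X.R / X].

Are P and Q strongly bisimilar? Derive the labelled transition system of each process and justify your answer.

P ≁ Q

P's transition system — 19 states:
  u0 = a.(a.0\{b} | b.a.0 | b.(0 + 0 + b.0)) → ··a··> u1
  u1 = a.0\{b} | b.a.0 | b.(0 + 0 + b.0) → ··a··> u2, ··b··> u3, ··b··> u4
  u2 = 0\{b} | b.a.0 | b.(0 + 0 + b.0) → ··b··> u5, ··b··> u6
  u3 = a.0\{b} | a.0 | b.(0 + 0 + b.0) → ··a··> u5, ··a··> u7, ··b··> u8
  u4 = a.0\{b} | b.a.0 | (0 + 0 + b.0) → ··a··> u6, ··b··> u8, ··b··> u9
  u5 = 0\{b} | a.0 | b.(0 + 0 + b.0) → ··a··> u10, ··b··> u11
  u6 = 0\{b} | b.a.0 | (0 + 0 + b.0) → ··b··> u11, ··b··> u12
  u7 = a.0\{b} | 0 | b.(0 + 0 + b.0) → ··a··> u10, ··b··> u13
  u8 = a.0\{b} | a.0 | (0 + 0 + b.0) → ··a··> u11, ··a··> u13, ··b··> u14
  u9 = a.0\{b} | b.a.0 | 0 → ··a··> u12, ··b··> u14
  u10 = 0\{b} | 0 | b.(0 + 0 + b.0) → ··b··> u15
  u11 = 0\{b} | a.0 | (0 + 0 + b.0) → ··a··> u15, ··b··> u16
  u12 = 0\{b} | b.a.0 | 0 → ··b··> u16
  u13 = a.0\{b} | 0 | (0 + 0 + b.0) → ··a··> u15, ··b··> u17
  u14 = a.0\{b} | a.0 | 0 → ··a··> u16, ··a··> u17
  u15 = 0\{b} | 0 | (0 + 0 + b.0) → ··b··> u18
  u16 = 0\{b} | a.0 | 0 → ··a··> u18
  u17 = a.0\{b} | 0 | 0 → ··a··> u18
  u18 = 0\{b} | 0 | 0 → (no moves)
Q's transition system — 19 states:
  v0 = a.(a.0\{b} | a.a.0 | b.(0 + 0 + b.0)) → ··a··> v1
  v1 = a.0\{b} | a.a.0 | b.(0 + 0 + b.0) → ··a··> v2, ··a··> v3, ··b··> v4
  v2 = 0\{b} | a.a.0 | b.(0 + 0 + b.0) → ··a··> v5, ··b··> v6
  v3 = a.0\{b} | a.0 | b.(0 + 0 + b.0) → ··a··> v5, ··a··> v7, ··b··> v8
  v4 = a.0\{b} | a.a.0 | (0 + 0 + b.0) → ··a··> v6, ··a··> v8, ··b··> v9
  v5 = 0\{b} | a.0 | b.(0 + 0 + b.0) → ··a··> v10, ··b··> v11
  v6 = 0\{b} | a.a.0 | (0 + 0 + b.0) → ··a··> v11, ··b··> v12
  v7 = a.0\{b} | 0 | b.(0 + 0 + b.0) → ··a··> v10, ··b··> v13
  v8 = a.0\{b} | a.0 | (0 + 0 + b.0) → ··a··> v11, ··a··> v13, ··b··> v14
  v9 = a.0\{b} | a.a.0 | 0 → ··a··> v12, ··a··> v14
  v10 = 0\{b} | 0 | b.(0 + 0 + b.0) → ··b··> v15
  v11 = 0\{b} | a.0 | (0 + 0 + b.0) → ··a··> v15, ··b··> v16
  v12 = 0\{b} | a.a.0 | 0 → ··a··> v16
  v13 = a.0\{b} | 0 | (0 + 0 + b.0) → ··a··> v15, ··b··> v17
  v14 = a.0\{b} | a.0 | 0 → ··a··> v16, ··a··> v17
  v15 = 0\{b} | 0 | (0 + 0 + b.0) → ··b··> v18
  v16 = 0\{b} | a.0 | 0 → ··a··> v18
  v17 = a.0\{b} | 0 | 0 → ··a··> v18
  v18 = 0\{b} | 0 | 0 → (no moves)
Bisimilarity quotient blocks:
  B0 = {u0}
  B1 = {u1}
  B2 = {u2}
  B3 = {u5, u7, v5, v7}
  B4 = {u11, u13, v11, v13}
  B5 = {u15, v15}
  B6 = {u18, v18}
  B7 = {u16, u17, v16, v17}
  B8 = {u10, v10}
  B9 = {u6}
  B10 = {u12}
  B11 = {u4}
  B12 = {u8, v6, v8}
  B13 = {u14, v12, v14}
  B14 = {u9}
  B15 = {u3, v2, v3}
  B16 = {v0}
  B17 = {v1}
  B18 = {v4}
  B19 = {v9}
u0 ∈ B0, v0 ∈ B16 → different blocks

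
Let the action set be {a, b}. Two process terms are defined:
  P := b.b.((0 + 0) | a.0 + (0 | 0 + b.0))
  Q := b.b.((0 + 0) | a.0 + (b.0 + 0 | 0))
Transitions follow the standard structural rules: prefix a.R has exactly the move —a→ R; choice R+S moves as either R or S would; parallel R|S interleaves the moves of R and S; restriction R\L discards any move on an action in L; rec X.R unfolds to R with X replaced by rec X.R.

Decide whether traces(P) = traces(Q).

LTS(P): 5 reachable states
  m0 = b.b.((0 + 0) | a.0 + (0 | 0 + b.0)) :: -b-> m1
  m1 = b.((0 + 0) | a.0 + (0 | 0 + b.0)) :: -b-> m2
  m2 = (0 + 0) | a.0 + (0 | 0 + b.0) :: -a-> m3, -b-> m4
  m3 = (0 + 0) | 0 :: ·
  m4 = 0 :: ·
LTS(Q): 5 reachable states
  n0 = b.b.((0 + 0) | a.0 + (b.0 + 0 | 0)) :: -b-> n1
  n1 = b.((0 + 0) | a.0 + (b.0 + 0 | 0)) :: -b-> n2
  n2 = (0 + 0) | a.0 + (b.0 + 0 | 0) :: -a-> n3, -b-> n4
  n3 = (0 + 0) | 0 :: ·
  n4 = 0 :: ·
Partition-refinement fixed point:
  B0 = {m0, n0}
  B1 = {m1, n1}
  B2 = {m2, n2}
  B3 = {m3, m4, n3, n4}
m0 ∈ B0, n0 ∈ B0 → same block
Bisimilar ⇒ trace-equivalent.

YES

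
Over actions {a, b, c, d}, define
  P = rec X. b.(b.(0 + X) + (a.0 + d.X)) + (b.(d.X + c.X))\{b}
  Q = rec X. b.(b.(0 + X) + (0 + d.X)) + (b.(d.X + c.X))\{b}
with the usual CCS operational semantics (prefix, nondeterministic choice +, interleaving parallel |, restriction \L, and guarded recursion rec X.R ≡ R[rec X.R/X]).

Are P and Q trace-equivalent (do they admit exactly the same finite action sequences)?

trace-distinct — witness ⟨ba⟩

P's transition system — 4 states:
  m0 = rec X. b.(b.(0 + X) + (a.0 + d.X)) + (b.(d.X + c.X))\{b} → ··b··> m1
  m1 = b.(0 + (rec X. b.(b.(0 + X) + (a.0 + d.X)) + (b.(d.X + c.X))\{b})) + (a.0 + d.(rec X. b.(b.(0 + X) + (a.0 + d.X)) + (b.(d.X + c.X))\{b})) → ··a··> m2, ··b··> m3, ··d··> m0
  m2 = 0 → (no moves)
  m3 = 0 + (rec X. b.(b.(0 + X) + (a.0 + d.X)) + (b.(d.X + c.X))\{b}) → ··b··> m1
Q's transition system — 3 states:
  n0 = rec X. b.(b.(0 + X) + (0 + d.X)) + (b.(d.X + c.X))\{b} → ··b··> n1
  n1 = b.(0 + (rec X. b.(b.(0 + X) + (0 + d.X)) + (b.(d.X + c.X))\{b})) + (0 + d.(rec X. b.(b.(0 + X) + (0 + d.X)) + (b.(d.X + c.X))\{b})) → ··b··> n2, ··d··> n0
  n2 = 0 + (rec X. b.(b.(0 + X) + (0 + d.X)) + (b.(d.X + c.X))\{b}) → ··b··> n1
Trace ⟨ba⟩ through P, begin at {m0}:
  [1] b ⇒ {m1}
  [2] a ⇒ {m2}
  P completes σ.
Trace ⟨ba⟩ through Q, begin at {n0}:
  [1] b ⇒ {n1}
  [2] a ⇒ no successor for Q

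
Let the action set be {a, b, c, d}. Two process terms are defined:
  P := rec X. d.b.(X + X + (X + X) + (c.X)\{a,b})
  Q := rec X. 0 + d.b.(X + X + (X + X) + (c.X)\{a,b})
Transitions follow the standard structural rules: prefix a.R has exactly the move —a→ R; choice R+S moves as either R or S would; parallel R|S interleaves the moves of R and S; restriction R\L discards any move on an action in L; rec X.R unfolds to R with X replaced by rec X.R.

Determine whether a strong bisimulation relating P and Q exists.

bisimilar

LTS(P): 5 reachable states
  m0 = rec X. d.b.(X + X + (X + X) + (c.X)\{a,b}) :: -d-> m1
  m1 = b.((rec X. d.b.(X + X + (X + X) + (c.X)\{a,b})) + (rec X. d.b.(X + X + (X + X) + (c.X)\{a,b})) + ((rec X. d.b.(X + X + (X + X) + (c.X)\{a,b})) + (rec X. d.b.(X + X + (X + X) + (c.X)\{a,b}))) + (c.(rec X. d.b.(X + X + (X + X) + (c.X)\{a,b})))\{a,b}) :: -b-> m2
  m2 = (rec X. d.b.(X + X + (X + X) + (c.X)\{a,b})) + (rec X. d.b.(X + X + (X + X) + (c.X)\{a,b})) + ((rec X. d.b.(X + X + (X + X) + (c.X)\{a,b})) + (rec X. d.b.(X + X + (X + X) + (c.X)\{a,b}))) + (c.(rec X. d.b.(X + X + (X + X) + (c.X)\{a,b})))\{a,b} :: -c-> m3, -d-> m1
  m3 = (rec X. d.b.(X + X + (X + X) + (c.X)\{a,b}))\{a,b} :: -d-> m4
  m4 = (b.((rec X. d.b.(X + X + (X + X) + (c.X)\{a,b})) + (rec X. d.b.(X + X + (X + X) + (c.X)\{a,b})) + ((rec X. d.b.(X + X + (X + X) + (c.X)\{a,b})) + (rec X. d.b.(X + X + (X + X) + (c.X)\{a,b}))) + (c.(rec X. d.b.(X + X + (X + X) + (c.X)\{a,b})))\{a,b}))\{a,b} :: (no moves)
LTS(Q): 5 reachable states
  n0 = rec X. 0 + d.b.(X + X + (X + X) + (c.X)\{a,b}) :: -d-> n1
  n1 = b.((rec X. 0 + d.b.(X + X + (X + X) + (c.X)\{a,b})) + (rec X. 0 + d.b.(X + X + (X + X) + (c.X)\{a,b})) + ((rec X. 0 + d.b.(X + X + (X + X) + (c.X)\{a,b})) + (rec X. 0 + d.b.(X + X + (X + X) + (c.X)\{a,b}))) + (c.(rec X. 0 + d.b.(X + X + (X + X) + (c.X)\{a,b})))\{a,b}) :: -b-> n2
  n2 = (rec X. 0 + d.b.(X + X + (X + X) + (c.X)\{a,b})) + (rec X. 0 + d.b.(X + X + (X + X) + (c.X)\{a,b})) + ((rec X. 0 + d.b.(X + X + (X + X) + (c.X)\{a,b})) + (rec X. 0 + d.b.(X + X + (X + X) + (c.X)\{a,b}))) + (c.(rec X. 0 + d.b.(X + X + (X + X) + (c.X)\{a,b})))\{a,b} :: -c-> n3, -d-> n1
  n3 = (rec X. 0 + d.b.(X + X + (X + X) + (c.X)\{a,b}))\{a,b} :: -d-> n4
  n4 = (b.((rec X. 0 + d.b.(X + X + (X + X) + (c.X)\{a,b})) + (rec X. 0 + d.b.(X + X + (X + X) + (c.X)\{a,b})) + ((rec X. 0 + d.b.(X + X + (X + X) + (c.X)\{a,b})) + (rec X. 0 + d.b.(X + X + (X + X) + (c.X)\{a,b}))) + (c.(rec X. 0 + d.b.(X + X + (X + X) + (c.X)\{a,b})))\{a,b}))\{a,b} :: (no moves)
Coarsest stable partition (strong bisimilarity classes):
  B0 = {m0, n0}
  B1 = {m1, n1}
  B2 = {m2, n2}
  B3 = {m3, n3}
  B4 = {m4, n4}
m0 ∈ B0, n0 ∈ B0 → same block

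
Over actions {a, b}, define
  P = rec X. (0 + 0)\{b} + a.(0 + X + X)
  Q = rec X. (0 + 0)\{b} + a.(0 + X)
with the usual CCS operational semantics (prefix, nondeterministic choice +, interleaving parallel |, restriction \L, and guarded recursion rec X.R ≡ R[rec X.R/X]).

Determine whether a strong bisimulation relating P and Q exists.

bisimilar

LTS(P): 2 reachable states
  p0 = rec X. (0 + 0)\{b} + a.(0 + X + X) → =a=> p1
  p1 = 0 + (rec X. (0 + 0)\{b} + a.(0 + X + X)) + (rec X. (0 + 0)\{b} + a.(0 + X + X)) → =a=> p1
LTS(Q): 2 reachable states
  q0 = rec X. (0 + 0)\{b} + a.(0 + X) → =a=> q1
  q1 = 0 + (rec X. (0 + 0)\{b} + a.(0 + X)) → =a=> q1
Coarsest stable partition (strong bisimilarity classes):
  B0 = {p0, p1, q0, q1}
p0 ∈ B0, q0 ∈ B0 → same block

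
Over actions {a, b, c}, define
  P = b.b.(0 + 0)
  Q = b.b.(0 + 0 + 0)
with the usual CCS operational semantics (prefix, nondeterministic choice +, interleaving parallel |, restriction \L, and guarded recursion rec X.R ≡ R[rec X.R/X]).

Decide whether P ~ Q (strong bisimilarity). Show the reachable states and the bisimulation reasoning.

bisimilar

P's transition system — 3 states:
  p0 = b.b.(0 + 0) has moves =b=> p1
  p1 = b.(0 + 0) has moves =b=> p2
  p2 = 0 + 0 has moves ∅
Q's transition system — 3 states:
  q0 = b.b.(0 + 0 + 0) has moves =b=> q1
  q1 = b.(0 + 0 + 0) has moves =b=> q2
  q2 = 0 + 0 + 0 has moves ∅
Partition-refinement fixed point:
  B0 = {p0, q0}
  B1 = {p1, q1}
  B2 = {p2, q2}
p0 ∈ B0, q0 ∈ B0 → same block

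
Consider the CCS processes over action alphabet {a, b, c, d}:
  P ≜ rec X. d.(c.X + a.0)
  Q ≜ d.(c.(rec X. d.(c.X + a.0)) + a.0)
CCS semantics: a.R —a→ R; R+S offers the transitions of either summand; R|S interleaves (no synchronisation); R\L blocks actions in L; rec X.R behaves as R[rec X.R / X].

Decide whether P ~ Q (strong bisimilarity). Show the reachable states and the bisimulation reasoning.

LTS(P): 3 reachable states
  m0 = rec X. d.(c.X + a.0) :: -d-> m1
  m1 = c.(rec X. d.(c.X + a.0)) + a.0 :: -a-> m2, -c-> m0
  m2 = 0 :: (no moves)
LTS(Q): 4 reachable states
  n0 = d.(c.(rec X. d.(c.X + a.0)) + a.0) :: -d-> n1
  n1 = c.(rec X. d.(c.X + a.0)) + a.0 :: -a-> n2, -c-> n3
  n2 = 0 :: (no moves)
  n3 = rec X. d.(c.X + a.0) :: -d-> n1
Coarsest stable partition (strong bisimilarity classes):
  B0 = {m0, n0, n3}
  B1 = {m1, n1}
  B2 = {m2, n2}
m0 ∈ B0, n0 ∈ B0 → same block

bisimilar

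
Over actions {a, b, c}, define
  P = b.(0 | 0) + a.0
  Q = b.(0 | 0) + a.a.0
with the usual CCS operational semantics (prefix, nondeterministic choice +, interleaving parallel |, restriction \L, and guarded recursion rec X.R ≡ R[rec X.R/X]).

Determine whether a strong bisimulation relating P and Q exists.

LTS(P): 3 reachable states
  u0 = b.(0 | 0) + a.0 → =a=> u1, =b=> u2
  u1 = 0 → stopped
  u2 = 0 | 0 → stopped
LTS(Q): 4 reachable states
  v0 = b.(0 | 0) + a.a.0 → =a=> v1, =b=> v2
  v1 = a.0 → =a=> v3
  v2 = 0 | 0 → stopped
  v3 = 0 → stopped
Partition-refinement fixed point:
  B0 = {u0}
  B1 = {u1, u2, v2, v3}
  B2 = {v0}
  B3 = {v1}
u0 ∈ B0, v0 ∈ B2 → different blocks

NO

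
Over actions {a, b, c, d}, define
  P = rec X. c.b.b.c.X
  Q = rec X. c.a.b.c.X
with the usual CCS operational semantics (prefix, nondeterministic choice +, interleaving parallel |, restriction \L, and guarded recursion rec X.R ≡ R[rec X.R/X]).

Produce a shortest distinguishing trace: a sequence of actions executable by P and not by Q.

cb

P's transition system — 4 states:
  m0 = rec X. c.b.b.c.X ⊢ --c--▸ m1
  m1 = b.b.c.(rec X. c.b.b.c.X) ⊢ --b--▸ m2
  m2 = b.c.(rec X. c.b.b.c.X) ⊢ --b--▸ m3
  m3 = c.(rec X. c.b.b.c.X) ⊢ --c--▸ m0
Q's transition system — 4 states:
  n0 = rec X. c.a.b.c.X ⊢ --c--▸ n1
  n1 = a.b.c.(rec X. c.a.b.c.X) ⊢ --a--▸ n2
  n2 = b.c.(rec X. c.a.b.c.X) ⊢ --b--▸ n3
  n3 = c.(rec X. c.a.b.c.X) ⊢ --c--▸ n0
Executing cb from P (initial set {m0}):
  after c @ step 1: {m1}
  after b @ step 2: {m2}
  ✓ P
Executing cb from Q (initial set {n0}):
  after c @ step 1: {n1}
  after b @ step 2: ∅  — Q cannot continue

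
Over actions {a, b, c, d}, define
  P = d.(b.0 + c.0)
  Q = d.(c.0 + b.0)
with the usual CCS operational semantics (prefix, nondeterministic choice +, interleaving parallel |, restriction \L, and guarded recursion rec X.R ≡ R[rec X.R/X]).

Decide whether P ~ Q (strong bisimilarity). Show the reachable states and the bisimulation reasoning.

YES

P's transition system — 3 states:
  u0 = d.(b.0 + c.0) ⊢ =d=> u1
  u1 = b.0 + c.0 ⊢ =b=> u2, =c=> u2
  u2 = 0 ⊢ stopped
Q's transition system — 3 states:
  v0 = d.(c.0 + b.0) ⊢ =d=> v1
  v1 = c.0 + b.0 ⊢ =b=> v2, =c=> v2
  v2 = 0 ⊢ stopped
Bisimilarity quotient blocks:
  B0 = {u0, v0}
  B1 = {u1, v1}
  B2 = {u2, v2}
u0 ∈ B0, v0 ∈ B0 → same block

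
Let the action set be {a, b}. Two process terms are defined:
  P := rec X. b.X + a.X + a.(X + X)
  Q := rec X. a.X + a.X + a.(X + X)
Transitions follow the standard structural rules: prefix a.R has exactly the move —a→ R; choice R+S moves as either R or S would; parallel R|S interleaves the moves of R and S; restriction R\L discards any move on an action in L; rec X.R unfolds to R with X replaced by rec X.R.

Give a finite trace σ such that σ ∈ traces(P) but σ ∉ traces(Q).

Reachable graph of P (2 states):
  p0 = rec X. b.X + a.X + a.(X + X) :: =a=> p0, =a=> p1, =b=> p0
  p1 = (rec X. b.X + a.X + a.(X + X)) + (rec X. b.X + a.X + a.(X + X)) :: =a=> p0, =a=> p1, =b=> p0
Reachable graph of Q (2 states):
  q0 = rec X. a.X + a.X + a.(X + X) :: =a=> q0, =a=> q1
  q1 = (rec X. a.X + a.X + a.(X + X)) + (rec X. a.X + a.X + a.(X + X)) :: =a=> q0, =a=> q1
Trace ⟨b⟩ through P, begin at {p0}:
  after b @ step 1: {p0}
  P completes σ.
Trace ⟨b⟩ through Q, begin at {q0}:
  after b @ step 1: ∅  — Q cannot continue

b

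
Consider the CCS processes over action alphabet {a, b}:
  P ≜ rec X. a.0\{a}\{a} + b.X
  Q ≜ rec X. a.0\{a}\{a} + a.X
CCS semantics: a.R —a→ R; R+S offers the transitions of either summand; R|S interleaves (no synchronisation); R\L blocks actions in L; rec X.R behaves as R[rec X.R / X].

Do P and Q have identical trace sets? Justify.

NO — witness ⟨b⟩

LTS(P): 2 reachable states
  p0 = rec X. a.0\{a}\{a} + b.X | —a→ p1, —b→ p0
  p1 = 0\{a}\{a} | ∅
LTS(Q): 2 reachable states
  q0 = rec X. a.0\{a}\{a} + a.X | —a→ q0, —a→ q1
  q1 = 0\{a}\{a} | ∅
Trace ⟨b⟩ through P, begin at {p0}:
  [1] b ⇒ {p0}
  ✓ P
Trace ⟨b⟩ through Q, begin at {q0}:
  [1] b ⇒ ∅  — Q cannot continue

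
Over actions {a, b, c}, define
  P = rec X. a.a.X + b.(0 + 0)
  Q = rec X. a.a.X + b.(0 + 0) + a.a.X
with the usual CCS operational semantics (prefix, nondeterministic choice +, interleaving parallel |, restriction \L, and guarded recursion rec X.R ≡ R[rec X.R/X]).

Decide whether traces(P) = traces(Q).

traces(P) = traces(Q)

P's transition system — 3 states:
  p0 = rec X. a.a.X + b.(0 + 0) :: --a--▸ p1, --b--▸ p2
  p1 = a.(rec X. a.a.X + b.(0 + 0)) :: --a--▸ p0
  p2 = 0 + 0 :: ·
Q's transition system — 3 states:
  q0 = rec X. a.a.X + b.(0 + 0) + a.a.X :: --a--▸ q1, --b--▸ q2
  q1 = a.(rec X. a.a.X + b.(0 + 0) + a.a.X) :: --a--▸ q0
  q2 = 0 + 0 :: ·
Bisimilarity quotient blocks:
  B0 = {p0, q0}
  B1 = {p1, q1}
  B2 = {p2, q2}
p0 ∈ B0, q0 ∈ B0 → same block
Bisimilar ⇒ trace-equivalent.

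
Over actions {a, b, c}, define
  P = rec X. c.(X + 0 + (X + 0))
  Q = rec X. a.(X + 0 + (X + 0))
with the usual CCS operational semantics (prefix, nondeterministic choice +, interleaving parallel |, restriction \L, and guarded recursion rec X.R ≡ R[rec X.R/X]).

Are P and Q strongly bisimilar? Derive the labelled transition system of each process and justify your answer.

P ≁ Q

Reachable graph of P (2 states):
  p0 = rec X. c.(X + 0 + (X + 0)) | ··c··> p1
  p1 = (rec X. c.(X + 0 + (X + 0))) + 0 + ((rec X. c.(X + 0 + (X + 0))) + 0) | ··c··> p1
Reachable graph of Q (2 states):
  q0 = rec X. a.(X + 0 + (X + 0)) | ··a··> q1
  q1 = (rec X. a.(X + 0 + (X + 0))) + 0 + ((rec X. a.(X + 0 + (X + 0))) + 0) | ··a··> q1
Coarsest stable partition (strong bisimilarity classes):
  B0 = {p0, p1}
  B1 = {q0, q1}
p0 ∈ B0, q0 ∈ B1 → different blocks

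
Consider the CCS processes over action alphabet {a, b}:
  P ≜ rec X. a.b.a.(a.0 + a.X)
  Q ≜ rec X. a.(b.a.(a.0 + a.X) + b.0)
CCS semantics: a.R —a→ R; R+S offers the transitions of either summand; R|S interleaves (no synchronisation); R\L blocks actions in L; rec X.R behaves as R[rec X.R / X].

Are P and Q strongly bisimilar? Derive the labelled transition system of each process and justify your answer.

NO

Reachable graph of P (5 states):
  p0 = rec X. a.b.a.(a.0 + a.X) | --a--▸ p1
  p1 = b.a.(a.0 + a.(rec X. a.b.a.(a.0 + a.X))) | --b--▸ p2
  p2 = a.(a.0 + a.(rec X. a.b.a.(a.0 + a.X))) | --a--▸ p3
  p3 = a.0 + a.(rec X. a.b.a.(a.0 + a.X)) | --a--▸ p0, --a--▸ p4
  p4 = 0 | (no moves)
Reachable graph of Q (5 states):
  q0 = rec X. a.(b.a.(a.0 + a.X) + b.0) | --a--▸ q1
  q1 = b.a.(a.0 + a.(rec X. a.(b.a.(a.0 + a.X) + b.0))) + b.0 | --b--▸ q2, --b--▸ q3
  q2 = 0 | (no moves)
  q3 = a.(a.0 + a.(rec X. a.(b.a.(a.0 + a.X) + b.0))) | --a--▸ q4
  q4 = a.0 + a.(rec X. a.(b.a.(a.0 + a.X) + b.0)) | --a--▸ q0, --a--▸ q2
Partition-refinement fixed point:
  B0 = {p0}
  B1 = {p1}
  B2 = {p2}
  B3 = {p3}
  B4 = {p4, q2}
  B5 = {q0}
  B6 = {q1}
  B7 = {q3}
  B8 = {q4}
p0 ∈ B0, q0 ∈ B5 → different blocks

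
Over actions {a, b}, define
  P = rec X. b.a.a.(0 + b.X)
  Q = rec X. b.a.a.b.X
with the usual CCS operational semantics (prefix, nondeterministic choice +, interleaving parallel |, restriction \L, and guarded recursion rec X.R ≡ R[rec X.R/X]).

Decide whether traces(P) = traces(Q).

trace-equivalent

LTS(P): 4 reachable states
  s0 = rec X. b.a.a.(0 + b.X) ⊢ —b→ s1
  s1 = a.a.(0 + b.(rec X. b.a.a.(0 + b.X))) ⊢ —a→ s2
  s2 = a.(0 + b.(rec X. b.a.a.(0 + b.X))) ⊢ —a→ s3
  s3 = 0 + b.(rec X. b.a.a.(0 + b.X)) ⊢ —b→ s0
LTS(Q): 4 reachable states
  t0 = rec X. b.a.a.b.X ⊢ —b→ t1
  t1 = a.a.b.(rec X. b.a.a.b.X) ⊢ —a→ t2
  t2 = a.b.(rec X. b.a.a.b.X) ⊢ —a→ t3
  t3 = b.(rec X. b.a.a.b.X) ⊢ —b→ t0
Partition-refinement fixed point:
  B0 = {s0, t0}
  B1 = {s1, t1}
  B2 = {s2, t2}
  B3 = {s3, t3}
s0 ∈ B0, t0 ∈ B0 → same block
Bisimilar ⇒ trace-equivalent.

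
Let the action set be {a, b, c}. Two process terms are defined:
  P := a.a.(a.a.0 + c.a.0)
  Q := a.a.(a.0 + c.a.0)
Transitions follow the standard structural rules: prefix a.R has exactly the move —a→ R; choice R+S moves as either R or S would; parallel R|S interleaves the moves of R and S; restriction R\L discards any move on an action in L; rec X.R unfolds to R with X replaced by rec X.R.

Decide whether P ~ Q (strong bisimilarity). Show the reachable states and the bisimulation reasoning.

P's transition system — 5 states:
  u0 = a.a.(a.a.0 + c.a.0) has moves ··a··> u1
  u1 = a.(a.a.0 + c.a.0) has moves ··a··> u2
  u2 = a.a.0 + c.a.0 has moves ··a··> u3, ··c··> u3
  u3 = a.0 has moves ··a··> u4
  u4 = 0 has moves stopped
Q's transition system — 5 states:
  v0 = a.a.(a.0 + c.a.0) has moves ··a··> v1
  v1 = a.(a.0 + c.a.0) has moves ··a··> v2
  v2 = a.0 + c.a.0 has moves ··a··> v3, ··c··> v4
  v3 = 0 has moves stopped
  v4 = a.0 has moves ··a··> v3
Partition-refinement fixed point:
  B0 = {u0}
  B1 = {u1}
  B2 = {u2}
  B3 = {u3, v4}
  B4 = {u4, v3}
  B5 = {v0}
  B6 = {v1}
  B7 = {v2}
u0 ∈ B0, v0 ∈ B5 → different blocks

P ≁ Q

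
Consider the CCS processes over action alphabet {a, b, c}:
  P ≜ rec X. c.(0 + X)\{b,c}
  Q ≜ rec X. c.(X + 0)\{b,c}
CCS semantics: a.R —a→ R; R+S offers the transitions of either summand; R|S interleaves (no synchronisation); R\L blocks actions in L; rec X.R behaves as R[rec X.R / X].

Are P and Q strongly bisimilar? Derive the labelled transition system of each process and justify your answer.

P's transition system — 2 states:
  u0 = rec X. c.(0 + X)\{b,c} | -c-> u1
  u1 = (0 + (rec X. c.(0 + X)\{b,c}))\{b,c} | ·
Q's transition system — 2 states:
  v0 = rec X. c.(X + 0)\{b,c} | -c-> v1
  v1 = ((rec X. c.(X + 0)\{b,c}) + 0)\{b,c} | ·
Partition-refinement fixed point:
  B0 = {u0, v0}
  B1 = {u1, v1}
u0 ∈ B0, v0 ∈ B0 → same block

YES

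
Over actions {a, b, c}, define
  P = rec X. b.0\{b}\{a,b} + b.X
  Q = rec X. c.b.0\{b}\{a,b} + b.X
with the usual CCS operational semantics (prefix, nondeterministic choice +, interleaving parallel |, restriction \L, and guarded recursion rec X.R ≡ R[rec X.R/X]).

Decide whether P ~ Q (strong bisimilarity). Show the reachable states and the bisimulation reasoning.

P ≁ Q

Reachable graph of P (2 states):
  u0 = rec X. b.0\{b}\{a,b} + b.X ⊢ =b=> u0, =b=> u1
  u1 = 0\{b}\{a,b} ⊢ (no moves)
Reachable graph of Q (3 states):
  v0 = rec X. c.b.0\{b}\{a,b} + b.X ⊢ =b=> v0, =c=> v1
  v1 = b.0\{b}\{a,b} ⊢ =b=> v2
  v2 = 0\{b}\{a,b} ⊢ (no moves)
Bisimilarity quotient blocks:
  B0 = {u0}
  B1 = {u1, v2}
  B2 = {v0}
  B3 = {v1}
u0 ∈ B0, v0 ∈ B2 → different blocks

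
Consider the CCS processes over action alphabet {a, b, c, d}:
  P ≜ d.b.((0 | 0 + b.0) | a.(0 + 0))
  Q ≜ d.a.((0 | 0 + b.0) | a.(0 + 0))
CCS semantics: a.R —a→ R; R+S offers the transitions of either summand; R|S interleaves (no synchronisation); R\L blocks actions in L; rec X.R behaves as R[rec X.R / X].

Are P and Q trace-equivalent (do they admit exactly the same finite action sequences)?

LTS(P): 6 reachable states
  s0 = d.b.((0 | 0 + b.0) | a.(0 + 0)) :: =d=> s1
  s1 = b.((0 | 0 + b.0) | a.(0 + 0)) :: =b=> s2
  s2 = (0 | 0 + b.0) | a.(0 + 0) :: =a=> s3, =b=> s4
  s3 = (0 | 0 + b.0) | (0 + 0) :: =b=> s5
  s4 = 0 | a.(0 + 0) :: =a=> s5
  s5 = 0 | (0 + 0) :: ·
LTS(Q): 6 reachable states
  t0 = d.a.((0 | 0 + b.0) | a.(0 + 0)) :: =d=> t1
  t1 = a.((0 | 0 + b.0) | a.(0 + 0)) :: =a=> t2
  t2 = (0 | 0 + b.0) | a.(0 + 0) :: =a=> t3, =b=> t4
  t3 = (0 | 0 + b.0) | (0 + 0) :: =b=> t5
  t4 = 0 | a.(0 + 0) :: =a=> t5
  t5 = 0 | (0 + 0) :: ·
Trace ⟨db⟩ through P, begin at {s0}:
  step 1 (d): {s1}
  step 2 (b): {s2}
  — P admits the full trace.
Trace ⟨db⟩ through Q, begin at {t0}:
  step 1 (d): {t1}
  step 2 (b): no successor for Q

trace-distinct — witness ⟨db⟩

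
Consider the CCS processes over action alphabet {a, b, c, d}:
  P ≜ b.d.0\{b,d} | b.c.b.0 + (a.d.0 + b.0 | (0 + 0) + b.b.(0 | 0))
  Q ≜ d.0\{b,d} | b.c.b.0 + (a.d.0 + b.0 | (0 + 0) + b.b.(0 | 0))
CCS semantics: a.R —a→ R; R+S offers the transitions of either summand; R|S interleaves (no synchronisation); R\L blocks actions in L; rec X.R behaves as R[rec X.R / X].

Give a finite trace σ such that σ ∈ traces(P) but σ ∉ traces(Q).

LTS(P): 17 reachable states
  m0 = b.d.0\{b,d} | b.c.b.0 + (a.d.0 + b.0 | (0 + 0) + b.b.(0 | 0)) ⊢ --a--▸ m1, --b--▸ m2, --b--▸ m3, --b--▸ m4, --b--▸ m5
  m1 = d.0 ⊢ --d--▸ m6
  m2 = 0 | (0 + 0) ⊢ ·
  m3 = b.(0 | 0) ⊢ --b--▸ m7
  m4 = b.d.0\{b,d} | c.b.0 ⊢ --b--▸ m8, --c--▸ m9
  m5 = d.0\{b,d} | b.c.b.0 ⊢ --b--▸ m8, --d--▸ m10
  m6 = 0 ⊢ ·
  m7 = 0 | 0 ⊢ ·
  m8 = d.0\{b,d} | c.b.0 ⊢ --c--▸ m11, --d--▸ m12
  m9 = b.d.0\{b,d} | b.0 ⊢ --b--▸ m11, --b--▸ m13
  m10 = 0\{b,d} | b.c.b.0 ⊢ --b--▸ m12
  m11 = d.0\{b,d} | b.0 ⊢ --b--▸ m14, --d--▸ m15
  m12 = 0\{b,d} | c.b.0 ⊢ --c--▸ m15
  m13 = b.d.0\{b,d} | 0 ⊢ --b--▸ m14
  m14 = d.0\{b,d} | 0 ⊢ --d--▸ m16
  m15 = 0\{b,d} | b.0 ⊢ --b--▸ m16
  m16 = 0\{b,d} | 0 ⊢ ·
LTS(Q): 13 reachable states
  n0 = d.0\{b,d} | b.c.b.0 + (a.d.0 + b.0 | (0 + 0) + b.b.(0 | 0)) ⊢ --a--▸ n1, --b--▸ n2, --b--▸ n3, --b--▸ n4, --d--▸ n5
  n1 = d.0 ⊢ --d--▸ n6
  n2 = 0 | (0 + 0) ⊢ ·
  n3 = b.(0 | 0) ⊢ --b--▸ n7
  n4 = d.0\{b,d} | c.b.0 ⊢ --c--▸ n8, --d--▸ n9
  n5 = 0\{b,d} | b.c.b.0 ⊢ --b--▸ n9
  n6 = 0 ⊢ ·
  n7 = 0 | 0 ⊢ ·
  n8 = d.0\{b,d} | b.0 ⊢ --b--▸ n10, --d--▸ n11
  n9 = 0\{b,d} | c.b.0 ⊢ --c--▸ n11
  n10 = d.0\{b,d} | 0 ⊢ --d--▸ n12
  n11 = 0\{b,d} | b.0 ⊢ --b--▸ n12
  n12 = 0\{b,d} | 0 ⊢ ·
Trace ⟨bbc⟩ through P, begin at {m0}:
  after b @ step 1: {m2, m3, m4, m5}
  after b @ step 2: {m7, m8}
  after c @ step 3: {m11}
  — P admits the full trace.
Trace ⟨bbc⟩ through Q, begin at {n0}:
  after b @ step 1: {n2, n3, n4}
  after b @ step 2: {n7}
  after c @ step 3: ∅  — Q cannot continue

bbc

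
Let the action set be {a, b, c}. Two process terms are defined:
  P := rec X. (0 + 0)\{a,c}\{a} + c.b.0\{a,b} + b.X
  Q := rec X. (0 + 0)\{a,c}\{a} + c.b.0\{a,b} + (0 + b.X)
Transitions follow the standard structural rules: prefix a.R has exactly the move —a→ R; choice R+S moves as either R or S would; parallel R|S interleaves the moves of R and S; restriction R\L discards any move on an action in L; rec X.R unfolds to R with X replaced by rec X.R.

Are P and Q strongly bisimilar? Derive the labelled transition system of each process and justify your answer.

bisimilar

Reachable graph of P (3 states):
  p0 = rec X. (0 + 0)\{a,c}\{a} + c.b.0\{a,b} + b.X ⊢ --b--▸ p0, --c--▸ p1
  p1 = b.0\{a,b} ⊢ --b--▸ p2
  p2 = 0\{a,b} ⊢ (no moves)
Reachable graph of Q (3 states):
  q0 = rec X. (0 + 0)\{a,c}\{a} + c.b.0\{a,b} + (0 + b.X) ⊢ --b--▸ q0, --c--▸ q1
  q1 = b.0\{a,b} ⊢ --b--▸ q2
  q2 = 0\{a,b} ⊢ (no moves)
Partition-refinement fixed point:
  B0 = {p0, q0}
  B1 = {p1, q1}
  B2 = {p2, q2}
p0 ∈ B0, q0 ∈ B0 → same block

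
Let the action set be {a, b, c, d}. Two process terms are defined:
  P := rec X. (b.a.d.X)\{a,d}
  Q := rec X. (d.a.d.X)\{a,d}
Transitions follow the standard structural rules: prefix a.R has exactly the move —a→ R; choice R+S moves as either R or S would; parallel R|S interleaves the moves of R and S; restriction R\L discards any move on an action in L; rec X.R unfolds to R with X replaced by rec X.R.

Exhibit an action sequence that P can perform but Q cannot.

b

LTS(P): 2 reachable states
  u0 = rec X. (b.a.d.X)\{a,d} → --b--▸ u1
  u1 = (a.d.(rec X. (b.a.d.X)\{a,d}))\{a,d} → stopped
LTS(Q): 1 reachable states
  v0 = rec X. (d.a.d.X)\{a,d} → stopped
Trace ⟨b⟩ through P, begin at {u0}:
  [1] b ⇒ {u1}
  ✓ P
Trace ⟨b⟩ through Q, begin at {v0}:
  [1] b ⇒ ∅ (Q stuck)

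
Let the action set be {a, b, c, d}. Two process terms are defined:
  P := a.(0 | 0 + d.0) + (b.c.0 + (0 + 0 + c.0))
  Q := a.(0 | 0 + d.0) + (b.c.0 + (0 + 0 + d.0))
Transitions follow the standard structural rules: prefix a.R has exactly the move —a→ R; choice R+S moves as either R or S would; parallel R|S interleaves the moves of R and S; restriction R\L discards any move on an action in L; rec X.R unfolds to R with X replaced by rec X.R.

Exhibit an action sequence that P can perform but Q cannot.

c

LTS(P): 4 reachable states
  u0 = a.(0 | 0 + d.0) + (b.c.0 + (0 + 0 + c.0)) ⊢ =a=> u1, =b=> u2, =c=> u3
  u1 = 0 | 0 + d.0 ⊢ =d=> u3
  u2 = c.0 ⊢ =c=> u3
  u3 = 0 ⊢ (no moves)
LTS(Q): 4 reachable states
  v0 = a.(0 | 0 + d.0) + (b.c.0 + (0 + 0 + d.0)) ⊢ =a=> v1, =b=> v2, =d=> v3
  v1 = 0 | 0 + d.0 ⊢ =d=> v3
  v2 = c.0 ⊢ =c=> v3
  v3 = 0 ⊢ (no moves)
Trace ⟨c⟩ through P, begin at {u0}:
  after c @ step 1: {u3}
  P completes σ.
Trace ⟨c⟩ through Q, begin at {v0}:
  after c @ step 1: ∅  — Q cannot continue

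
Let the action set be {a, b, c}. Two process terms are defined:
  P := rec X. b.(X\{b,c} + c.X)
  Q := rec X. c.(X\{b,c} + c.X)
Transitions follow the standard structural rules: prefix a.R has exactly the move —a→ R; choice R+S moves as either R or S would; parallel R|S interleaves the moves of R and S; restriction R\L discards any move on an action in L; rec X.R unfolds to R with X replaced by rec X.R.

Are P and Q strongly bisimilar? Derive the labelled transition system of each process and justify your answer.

not bisimilar

LTS(P): 2 reachable states
  u0 = rec X. b.(X\{b,c} + c.X) | —b→ u1
  u1 = (rec X. b.(X\{b,c} + c.X))\{b,c} + c.(rec X. b.(X\{b,c} + c.X)) | —c→ u0
LTS(Q): 2 reachable states
  v0 = rec X. c.(X\{b,c} + c.X) | —c→ v1
  v1 = (rec X. c.(X\{b,c} + c.X))\{b,c} + c.(rec X. c.(X\{b,c} + c.X)) | —c→ v0
Partition-refinement fixed point:
  B0 = {u0}
  B1 = {u1}
  B2 = {v0, v1}
u0 ∈ B0, v0 ∈ B2 → different blocks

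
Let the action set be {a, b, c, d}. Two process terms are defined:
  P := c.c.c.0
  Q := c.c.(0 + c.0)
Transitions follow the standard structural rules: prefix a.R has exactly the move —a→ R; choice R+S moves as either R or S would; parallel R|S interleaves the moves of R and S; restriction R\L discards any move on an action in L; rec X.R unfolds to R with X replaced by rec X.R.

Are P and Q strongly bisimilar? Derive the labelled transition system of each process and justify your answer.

LTS(P): 4 reachable states
  m0 = c.c.c.0 :: --c--▸ m1
  m1 = c.c.0 :: --c--▸ m2
  m2 = c.0 :: --c--▸ m3
  m3 = 0 :: ∅
LTS(Q): 4 reachable states
  n0 = c.c.(0 + c.0) :: --c--▸ n1
  n1 = c.(0 + c.0) :: --c--▸ n2
  n2 = 0 + c.0 :: --c--▸ n3
  n3 = 0 :: ∅
Partition-refinement fixed point:
  B0 = {m0, n0}
  B1 = {m1, n1}
  B2 = {m2, n2}
  B3 = {m3, n3}
m0 ∈ B0, n0 ∈ B0 → same block

bisimilar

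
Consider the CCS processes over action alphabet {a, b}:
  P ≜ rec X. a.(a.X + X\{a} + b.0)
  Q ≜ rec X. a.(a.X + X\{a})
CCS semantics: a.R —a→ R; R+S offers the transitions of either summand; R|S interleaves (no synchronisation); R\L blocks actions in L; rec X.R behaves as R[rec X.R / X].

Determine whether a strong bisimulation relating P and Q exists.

P's transition system — 3 states:
  m0 = rec X. a.(a.X + X\{a} + b.0) has moves —a→ m1
  m1 = a.(rec X. a.(a.X + X\{a} + b.0)) + (rec X. a.(a.X + X\{a} + b.0))\{a} + b.0 has moves —a→ m0, —b→ m2
  m2 = 0 has moves (no moves)
Q's transition system — 2 states:
  n0 = rec X. a.(a.X + X\{a}) has moves —a→ n1
  n1 = a.(rec X. a.(a.X + X\{a})) + (rec X. a.(a.X + X\{a}))\{a} has moves —a→ n0
Coarsest stable partition (strong bisimilarity classes):
  B0 = {m0}
  B1 = {m1}
  B2 = {m2}
  B3 = {n0, n1}
m0 ∈ B0, n0 ∈ B3 → different blocks

P ≁ Q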